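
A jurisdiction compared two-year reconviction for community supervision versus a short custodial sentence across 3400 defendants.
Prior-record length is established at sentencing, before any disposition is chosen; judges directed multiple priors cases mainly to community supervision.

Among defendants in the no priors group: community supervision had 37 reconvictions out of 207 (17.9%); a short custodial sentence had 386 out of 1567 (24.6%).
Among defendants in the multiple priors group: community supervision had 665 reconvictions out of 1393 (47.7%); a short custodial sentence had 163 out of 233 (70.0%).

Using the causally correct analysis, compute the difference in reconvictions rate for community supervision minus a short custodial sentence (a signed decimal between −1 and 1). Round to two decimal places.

Within every prior-record length level community supervision has the lower rate, yet pooled a short custodial sentence does — Simpson's reversal.
Nothing the disposition does changes prior-record length; the imbalance is an allocation artefact. With prior-record length also predicting the outcome, the pooled figure is confounded, and the within-stratum comparison is the causal one.
Adjusting over the population distribution of prior-record length: 0.522·(0.179−0.246) + 0.478·(0.477−0.700) = -0.142.

-0.14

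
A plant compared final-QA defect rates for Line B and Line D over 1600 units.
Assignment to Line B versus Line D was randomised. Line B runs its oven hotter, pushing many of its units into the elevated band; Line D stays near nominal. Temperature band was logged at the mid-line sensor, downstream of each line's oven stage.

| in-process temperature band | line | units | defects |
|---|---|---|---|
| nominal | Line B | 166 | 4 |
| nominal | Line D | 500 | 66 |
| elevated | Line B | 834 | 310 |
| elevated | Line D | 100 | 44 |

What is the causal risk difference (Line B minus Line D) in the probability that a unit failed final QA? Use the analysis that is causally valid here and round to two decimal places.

+0.13

The distribution of in-process temperature band is itself part of what the line does — it is an intermediate outcome. Holding it fixed would remove that part of the effect; the total effect is the pooled difference.
The causal difference is the pooled difference: 0.314 − 0.183 = +0.131.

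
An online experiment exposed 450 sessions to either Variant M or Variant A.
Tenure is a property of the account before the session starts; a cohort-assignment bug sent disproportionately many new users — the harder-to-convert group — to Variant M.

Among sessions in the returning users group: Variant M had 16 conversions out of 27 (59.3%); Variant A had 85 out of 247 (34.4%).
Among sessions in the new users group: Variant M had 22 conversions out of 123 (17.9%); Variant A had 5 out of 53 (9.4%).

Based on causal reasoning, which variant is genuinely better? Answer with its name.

Variant M

Here user tenure is a common cause — it drives both which variant a case falls under and the outcome. The crude comparison mixes populations; the stratum-specific rates are the causally relevant ones.
Within each level — returning users: 59.3% vs 34.4%; new users: 17.9% vs 9.4% — Variant M is higher every time.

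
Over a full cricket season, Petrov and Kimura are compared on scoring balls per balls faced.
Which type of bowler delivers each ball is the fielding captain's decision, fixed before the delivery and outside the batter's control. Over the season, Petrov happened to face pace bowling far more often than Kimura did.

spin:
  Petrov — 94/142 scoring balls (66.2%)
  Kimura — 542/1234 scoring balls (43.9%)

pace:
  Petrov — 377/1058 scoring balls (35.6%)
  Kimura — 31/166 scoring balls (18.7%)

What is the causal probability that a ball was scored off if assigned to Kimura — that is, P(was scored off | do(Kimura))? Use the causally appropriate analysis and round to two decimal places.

Bowling type is set before the player has any effect — it is not caused by the player — and it independently drives the outcome. That makes it a confounder, so the causal comparison is within bowling type levels.
Standardising Kimura to the population bowling type mix: 0.529·542/1234 + 0.471·31/166 = 0.320.

0.32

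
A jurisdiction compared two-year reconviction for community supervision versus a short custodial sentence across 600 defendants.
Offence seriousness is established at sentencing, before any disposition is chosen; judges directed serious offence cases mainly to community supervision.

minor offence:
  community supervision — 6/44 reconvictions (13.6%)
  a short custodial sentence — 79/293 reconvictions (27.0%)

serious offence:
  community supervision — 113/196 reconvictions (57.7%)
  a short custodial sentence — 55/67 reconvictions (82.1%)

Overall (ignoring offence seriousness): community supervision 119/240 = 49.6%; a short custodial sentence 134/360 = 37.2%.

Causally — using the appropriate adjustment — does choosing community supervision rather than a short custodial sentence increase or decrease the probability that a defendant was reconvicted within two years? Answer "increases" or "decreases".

The stratified and pooled comparisons disagree (community supervision wins within each offence seriousness; a short custodial sentence wins overall), so the answer turns on the causal role of offence seriousness.
Offence seriousness is set before the disposition has any effect — it is not caused by the disposition — and it independently drives the outcome. That makes it a confounder, so the causal comparison is within offence seriousness levels.
Within each level — minor offence: 13.6% vs 27.0%; serious offence: 57.7% vs 82.1% — community supervision is lower every time.

decreases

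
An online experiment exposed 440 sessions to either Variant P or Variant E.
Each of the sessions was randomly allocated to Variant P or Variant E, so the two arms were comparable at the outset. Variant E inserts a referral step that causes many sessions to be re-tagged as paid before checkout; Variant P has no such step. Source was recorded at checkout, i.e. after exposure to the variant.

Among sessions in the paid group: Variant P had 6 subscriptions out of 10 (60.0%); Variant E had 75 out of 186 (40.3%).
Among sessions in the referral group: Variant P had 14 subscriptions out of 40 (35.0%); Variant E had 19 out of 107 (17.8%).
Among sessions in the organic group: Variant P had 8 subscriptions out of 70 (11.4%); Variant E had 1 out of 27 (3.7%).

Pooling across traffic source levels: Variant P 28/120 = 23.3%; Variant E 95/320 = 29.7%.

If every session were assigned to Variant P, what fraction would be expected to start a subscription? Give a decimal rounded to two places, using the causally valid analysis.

0.23

Variant P is higher inside every traffic source stratum but Variant E is higher in aggregate. Whether to stratify depends on how traffic source relates to the variant.
Because the variant influences traffic source, traffic source is a post-treatment mediator, not a confounder. Stratifying on it would bias the estimate; the causal effect is the crude pooled difference.
So P(outcome | do(Variant P)) is just the pooled rate for Variant P: 28/120 = 0.233.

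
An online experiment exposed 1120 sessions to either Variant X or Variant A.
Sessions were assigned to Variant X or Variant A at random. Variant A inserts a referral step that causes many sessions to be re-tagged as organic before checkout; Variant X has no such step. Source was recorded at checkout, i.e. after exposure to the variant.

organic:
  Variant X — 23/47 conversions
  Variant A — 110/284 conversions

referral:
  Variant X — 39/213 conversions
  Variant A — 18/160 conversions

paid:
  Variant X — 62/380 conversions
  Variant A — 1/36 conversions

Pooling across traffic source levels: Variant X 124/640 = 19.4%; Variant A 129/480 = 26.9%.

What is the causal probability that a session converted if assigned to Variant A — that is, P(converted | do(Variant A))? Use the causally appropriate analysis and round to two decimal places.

Traffic source is downstream of the variant. One should not condition on a consequence of treatment, so the overall rates are the right comparison.
So P(outcome | do(Variant A)) is just the pooled rate for Variant A: 129/480 = 0.269.

0.27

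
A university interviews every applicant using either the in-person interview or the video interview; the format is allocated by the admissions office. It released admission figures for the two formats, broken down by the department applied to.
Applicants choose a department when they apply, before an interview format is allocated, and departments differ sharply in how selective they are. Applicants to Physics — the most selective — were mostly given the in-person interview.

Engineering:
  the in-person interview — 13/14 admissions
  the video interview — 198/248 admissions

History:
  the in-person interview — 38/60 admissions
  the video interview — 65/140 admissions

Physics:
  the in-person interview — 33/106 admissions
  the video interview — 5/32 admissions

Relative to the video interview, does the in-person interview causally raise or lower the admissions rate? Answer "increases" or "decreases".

increases

the in-person interview is higher inside every department stratum but the video interview is higher in aggregate. Whether to stratify depends on how department relates to the interview format.
Department is set before the interview format has any effect — it is not caused by the interview format — and it independently drives the outcome. That makes it a confounder, so the causal comparison is within department levels.
Within each level — Engineering: 92.9% vs 79.8%; History: 63.3% vs 46.4%; Physics: 31.1% vs 15.6% — the in-person interview is higher every time.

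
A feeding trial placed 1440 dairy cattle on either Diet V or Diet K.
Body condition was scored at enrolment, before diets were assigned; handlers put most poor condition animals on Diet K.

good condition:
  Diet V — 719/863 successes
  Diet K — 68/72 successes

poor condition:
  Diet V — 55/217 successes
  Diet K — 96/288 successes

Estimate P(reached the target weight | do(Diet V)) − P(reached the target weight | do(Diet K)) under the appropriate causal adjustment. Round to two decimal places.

Here starting body condition is a common cause — it drives both which diet a case falls under and the outcome. The crude comparison mixes populations; the stratum-specific rates are the causally relevant ones.
Adjusting over the population distribution of starting body condition: 0.649·(0.833−0.944) + 0.351·(0.253−0.333) = -0.100.

-0.10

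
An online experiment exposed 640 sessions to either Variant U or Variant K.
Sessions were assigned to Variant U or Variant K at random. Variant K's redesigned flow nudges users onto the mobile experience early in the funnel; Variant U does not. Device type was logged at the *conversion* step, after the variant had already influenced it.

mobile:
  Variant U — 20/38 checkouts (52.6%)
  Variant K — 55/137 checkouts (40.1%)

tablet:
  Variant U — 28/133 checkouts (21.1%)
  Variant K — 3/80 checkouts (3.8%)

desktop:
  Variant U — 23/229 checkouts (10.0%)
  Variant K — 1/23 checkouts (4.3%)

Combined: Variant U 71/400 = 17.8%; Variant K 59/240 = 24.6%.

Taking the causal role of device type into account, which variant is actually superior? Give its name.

Device type is downstream of the variant. One should not condition on a consequence of treatment, so the overall rates are the right comparison.
Pooled: Variant U 17.8% vs Variant K 24.6%; Variant K is higher overall.

Variant K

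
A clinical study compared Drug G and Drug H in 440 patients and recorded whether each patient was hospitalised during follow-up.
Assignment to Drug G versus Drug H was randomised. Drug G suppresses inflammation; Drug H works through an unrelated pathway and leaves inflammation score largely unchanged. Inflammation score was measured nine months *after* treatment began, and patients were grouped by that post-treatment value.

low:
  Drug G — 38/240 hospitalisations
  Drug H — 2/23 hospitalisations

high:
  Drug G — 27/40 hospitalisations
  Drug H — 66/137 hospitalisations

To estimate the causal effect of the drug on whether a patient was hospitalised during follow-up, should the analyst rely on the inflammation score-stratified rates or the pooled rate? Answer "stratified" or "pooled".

Within every inflammation score level Drug H has the lower rate, yet pooled Drug G does — Simpson's reversal.
Stratifying would compare drugs among patients the drugs themselves sorted into inflammation score groups — a form of selection on an intermediate. The unconditioned pooled rates give the total causal effect.
Pooled: Drug G 23.2% vs Drug H 42.5%; Drug G is lower overall.

pooled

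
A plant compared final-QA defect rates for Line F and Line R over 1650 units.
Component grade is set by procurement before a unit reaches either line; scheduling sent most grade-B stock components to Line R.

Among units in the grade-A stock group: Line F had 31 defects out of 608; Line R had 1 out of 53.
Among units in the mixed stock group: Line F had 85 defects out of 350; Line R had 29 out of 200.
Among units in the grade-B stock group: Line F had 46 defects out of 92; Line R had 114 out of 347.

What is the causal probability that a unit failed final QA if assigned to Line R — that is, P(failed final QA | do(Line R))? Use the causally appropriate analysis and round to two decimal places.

0.14

Within every component grade level Line R has the lower rate, yet pooled Line F does — Simpson's reversal.
Component grade satisfies the back-door criterion: it is not a descendant of the line, and it blocks the spurious path from line to outcome. Adjusting for it (i.e., using the within-component grade rates) gives the causal effect.
Standardising Line R to the population component grade mix: 0.401·1/53 + 0.333·29/200 + 0.266·114/347 = 0.143.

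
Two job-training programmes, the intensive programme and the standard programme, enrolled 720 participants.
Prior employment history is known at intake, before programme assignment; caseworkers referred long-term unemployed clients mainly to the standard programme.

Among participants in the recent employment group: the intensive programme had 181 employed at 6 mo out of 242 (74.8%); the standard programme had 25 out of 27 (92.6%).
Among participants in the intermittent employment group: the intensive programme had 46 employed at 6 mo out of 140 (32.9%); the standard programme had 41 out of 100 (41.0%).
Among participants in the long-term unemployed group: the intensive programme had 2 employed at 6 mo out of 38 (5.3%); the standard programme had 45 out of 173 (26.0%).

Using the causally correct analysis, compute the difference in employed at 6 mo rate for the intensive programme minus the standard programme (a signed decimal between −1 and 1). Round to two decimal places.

Within every prior employment history level the standard programme has the higher rate, yet pooled the intensive programme does — Simpson's reversal.
Here prior employment history is a common cause — it drives both which programme a case falls under and the outcome. The crude comparison mixes populations; the stratum-specific rates are the causally relevant ones.
Adjusting over the population distribution of prior employment history: 0.374·(0.748−0.926) + 0.333·(0.329−0.410) + 0.293·(0.053−0.260) = -0.154.

-0.15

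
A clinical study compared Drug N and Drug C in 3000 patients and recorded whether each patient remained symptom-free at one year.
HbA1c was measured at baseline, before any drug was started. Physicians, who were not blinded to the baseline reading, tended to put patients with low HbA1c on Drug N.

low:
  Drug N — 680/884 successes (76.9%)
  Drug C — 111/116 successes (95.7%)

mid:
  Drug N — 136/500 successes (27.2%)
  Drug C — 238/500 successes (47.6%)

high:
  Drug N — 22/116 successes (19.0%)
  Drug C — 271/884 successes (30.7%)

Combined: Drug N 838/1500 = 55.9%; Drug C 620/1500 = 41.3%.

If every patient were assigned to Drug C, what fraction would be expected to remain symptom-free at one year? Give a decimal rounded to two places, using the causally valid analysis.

0.58

HbA1c is set before the drug has any effect — it is not caused by the drug — and it independently drives the outcome. That makes it a confounder, so the causal comparison is within HbA1c levels.
Standardising Drug C to the population HbA1c mix: 0.333·111/116 + 0.333·238/500 + 0.333·271/884 = 0.580.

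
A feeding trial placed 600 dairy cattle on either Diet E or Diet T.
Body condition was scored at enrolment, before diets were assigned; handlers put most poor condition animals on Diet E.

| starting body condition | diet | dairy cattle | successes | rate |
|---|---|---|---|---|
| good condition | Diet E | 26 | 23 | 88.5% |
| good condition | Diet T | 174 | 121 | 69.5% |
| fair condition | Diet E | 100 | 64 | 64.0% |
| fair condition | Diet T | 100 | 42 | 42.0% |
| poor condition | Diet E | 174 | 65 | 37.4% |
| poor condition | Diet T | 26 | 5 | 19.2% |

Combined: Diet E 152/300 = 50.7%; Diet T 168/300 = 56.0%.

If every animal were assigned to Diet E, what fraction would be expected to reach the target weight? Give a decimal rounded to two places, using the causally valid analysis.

0.63

Here starting body condition is a common cause — it drives both which diet a case falls under and the outcome. The crude comparison mixes populations; the stratum-specific rates are the causally relevant ones.
Standardising Diet E to the population starting body condition mix: 0.333·23/26 + 0.333·64/100 + 0.333·65/174 = 0.633.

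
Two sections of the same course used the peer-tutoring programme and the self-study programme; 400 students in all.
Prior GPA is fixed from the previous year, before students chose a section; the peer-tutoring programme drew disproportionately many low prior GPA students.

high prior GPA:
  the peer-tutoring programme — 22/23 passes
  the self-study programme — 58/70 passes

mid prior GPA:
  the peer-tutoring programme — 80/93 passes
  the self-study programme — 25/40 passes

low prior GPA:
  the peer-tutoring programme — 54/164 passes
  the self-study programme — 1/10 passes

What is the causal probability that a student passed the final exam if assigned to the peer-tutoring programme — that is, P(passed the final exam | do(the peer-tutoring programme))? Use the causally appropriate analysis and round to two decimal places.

0.65

Within every prior GPA band level the peer-tutoring programme has the higher rate, yet pooled the self-study programme does — Simpson's reversal.
Prior GPA band is set before the teaching method has any effect — it is not caused by the teaching method — and it independently drives the outcome. That makes it a confounder, so the causal comparison is within prior GPA band levels.
Standardising the peer-tutoring programme to the population prior GPA band mix: 0.233·22/23 + 0.333·80/93 + 0.435·54/164 = 0.652.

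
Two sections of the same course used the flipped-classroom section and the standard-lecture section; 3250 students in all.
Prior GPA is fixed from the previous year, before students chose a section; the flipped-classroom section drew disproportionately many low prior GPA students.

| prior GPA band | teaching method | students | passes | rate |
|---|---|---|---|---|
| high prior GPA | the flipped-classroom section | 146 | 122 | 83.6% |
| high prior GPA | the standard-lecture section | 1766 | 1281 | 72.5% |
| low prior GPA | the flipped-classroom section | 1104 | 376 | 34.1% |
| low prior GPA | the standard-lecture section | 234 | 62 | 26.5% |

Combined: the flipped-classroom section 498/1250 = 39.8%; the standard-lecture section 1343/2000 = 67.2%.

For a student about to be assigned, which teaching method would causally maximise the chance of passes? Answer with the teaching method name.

the flipped-classroom section

Prior GPA band is set before the teaching method has any effect — it is not caused by the teaching method — and it independently drives the outcome. That makes it a confounder, so the causal comparison is within prior GPA band levels.
Within each level — high prior GPA: 83.6% vs 72.5%; low prior GPA: 34.1% vs 26.5% — the flipped-classroom section is higher every time.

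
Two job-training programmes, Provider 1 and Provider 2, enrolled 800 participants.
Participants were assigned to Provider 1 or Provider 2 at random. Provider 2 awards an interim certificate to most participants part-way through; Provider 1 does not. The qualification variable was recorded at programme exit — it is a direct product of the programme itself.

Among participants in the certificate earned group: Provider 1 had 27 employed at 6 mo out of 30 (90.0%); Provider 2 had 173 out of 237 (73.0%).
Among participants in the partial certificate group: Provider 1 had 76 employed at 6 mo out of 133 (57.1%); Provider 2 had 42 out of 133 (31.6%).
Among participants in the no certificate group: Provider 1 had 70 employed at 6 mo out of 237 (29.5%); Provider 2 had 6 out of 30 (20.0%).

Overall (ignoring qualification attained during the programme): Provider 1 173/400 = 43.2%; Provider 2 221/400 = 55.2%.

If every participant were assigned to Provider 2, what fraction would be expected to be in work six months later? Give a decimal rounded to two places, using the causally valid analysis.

0.55

The distribution of qualification attained during the programme is itself part of what the programme does — it is an intermediate outcome. Holding it fixed would remove that part of the effect; the total effect is the pooled difference.
So P(outcome | do(Provider 2)) is just the pooled rate for Provider 2: 221/400 = 0.552.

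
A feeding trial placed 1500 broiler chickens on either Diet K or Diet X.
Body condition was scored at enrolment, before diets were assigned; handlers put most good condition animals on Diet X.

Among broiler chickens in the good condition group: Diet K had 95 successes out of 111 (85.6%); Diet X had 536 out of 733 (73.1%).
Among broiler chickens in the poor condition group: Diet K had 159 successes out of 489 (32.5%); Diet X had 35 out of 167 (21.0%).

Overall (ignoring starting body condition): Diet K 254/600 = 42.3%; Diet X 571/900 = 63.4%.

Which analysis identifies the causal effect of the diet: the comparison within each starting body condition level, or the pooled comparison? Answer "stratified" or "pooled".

The stratified and pooled comparisons disagree (Diet K wins within each starting body condition; Diet X wins overall), so the answer turns on the causal role of starting body condition.
Starting body condition satisfies the back-door criterion: it is not a descendant of the diet, and it blocks the spurious path from diet to outcome. Adjusting for it (i.e., using the within-starting body condition rates) gives the causal effect.
Within each level — good condition: 85.6% vs 73.1%; poor condition: 32.5% vs 21.0% — Diet K is higher every time.

stratified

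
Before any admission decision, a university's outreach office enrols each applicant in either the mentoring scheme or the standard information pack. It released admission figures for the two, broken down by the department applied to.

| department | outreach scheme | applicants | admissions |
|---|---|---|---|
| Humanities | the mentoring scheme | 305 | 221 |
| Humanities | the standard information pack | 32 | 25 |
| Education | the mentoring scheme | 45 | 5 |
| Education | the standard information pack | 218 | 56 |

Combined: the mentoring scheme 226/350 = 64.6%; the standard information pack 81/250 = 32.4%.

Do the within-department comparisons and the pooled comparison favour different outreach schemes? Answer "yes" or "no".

yes

Within each department level (Humanities 72.5% vs 78.1%; Education 11.1% vs 25.7%), the standard information pack has the higher rate every time. Pooled: 64.6% vs 32.4% — the mentoring scheme has the higher rate overall. The two comparisons disagree.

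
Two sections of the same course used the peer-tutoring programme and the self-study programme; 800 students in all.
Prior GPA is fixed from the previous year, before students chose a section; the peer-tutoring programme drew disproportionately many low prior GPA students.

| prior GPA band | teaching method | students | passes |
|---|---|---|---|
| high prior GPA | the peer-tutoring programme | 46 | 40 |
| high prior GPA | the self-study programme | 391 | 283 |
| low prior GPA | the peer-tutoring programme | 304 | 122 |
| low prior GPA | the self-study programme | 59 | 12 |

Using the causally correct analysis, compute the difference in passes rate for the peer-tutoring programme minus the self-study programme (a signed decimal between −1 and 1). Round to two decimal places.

+0.17

Here prior GPA band is a common cause — it drives both which teaching method a case falls under and the outcome. The crude comparison mixes populations; the stratum-specific rates are the causally relevant ones.
Adjusting over the population distribution of prior GPA band: 0.546·(0.870−0.724) + 0.454·(0.401−0.203) = +0.169.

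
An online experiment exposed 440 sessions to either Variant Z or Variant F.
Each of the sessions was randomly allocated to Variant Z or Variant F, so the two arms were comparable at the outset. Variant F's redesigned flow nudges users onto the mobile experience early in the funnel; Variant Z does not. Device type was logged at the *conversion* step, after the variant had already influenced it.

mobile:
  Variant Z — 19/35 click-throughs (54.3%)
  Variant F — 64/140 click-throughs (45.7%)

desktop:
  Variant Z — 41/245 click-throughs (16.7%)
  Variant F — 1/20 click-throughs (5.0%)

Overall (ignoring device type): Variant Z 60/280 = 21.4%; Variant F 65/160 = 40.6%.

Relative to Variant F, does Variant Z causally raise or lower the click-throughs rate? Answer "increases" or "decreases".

decreases

Within every device type level Variant Z has the higher rate, yet pooled Variant F does — Simpson's reversal.
Device type lies on the pathway variant → device type → outcome, so adjusting for it blocks the indirect effect. For the total causal effect of variant, use the unadjusted pooled rates.
Pooled: Variant Z 21.4% vs Variant F 40.6%; Variant F is higher overall.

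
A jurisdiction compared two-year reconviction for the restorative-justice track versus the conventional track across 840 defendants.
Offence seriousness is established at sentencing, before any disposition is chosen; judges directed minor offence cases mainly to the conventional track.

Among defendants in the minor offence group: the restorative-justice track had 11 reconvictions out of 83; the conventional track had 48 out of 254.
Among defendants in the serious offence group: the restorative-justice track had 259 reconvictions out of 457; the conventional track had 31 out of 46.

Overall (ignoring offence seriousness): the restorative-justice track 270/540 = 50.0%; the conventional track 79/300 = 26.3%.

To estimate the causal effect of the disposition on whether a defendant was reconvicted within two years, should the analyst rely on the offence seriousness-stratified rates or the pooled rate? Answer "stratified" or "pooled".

stratified

Offence seriousness differs across dispositions for reasons unrelated to any effect of the disposition itself, and it separately predicts the outcome — a classic confounder. We must compare within offence seriousness levels.
Within each level — minor offence: 13.3% vs 18.9%; serious offence: 56.7% vs 67.4% — the restorative-justice track is lower every time.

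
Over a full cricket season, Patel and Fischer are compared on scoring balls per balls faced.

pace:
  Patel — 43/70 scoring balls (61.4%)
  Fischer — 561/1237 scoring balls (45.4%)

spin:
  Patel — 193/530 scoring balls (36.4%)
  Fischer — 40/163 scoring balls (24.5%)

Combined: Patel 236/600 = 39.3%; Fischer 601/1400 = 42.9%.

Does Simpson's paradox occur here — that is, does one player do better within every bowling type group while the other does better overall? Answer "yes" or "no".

yes

Within each bowling type level (pace 61.4% vs 45.4%; spin 36.4% vs 24.5%), Patel has the higher rate every time. Pooled: 39.3% vs 42.9% — Fischer has the higher rate overall. The two comparisons disagree.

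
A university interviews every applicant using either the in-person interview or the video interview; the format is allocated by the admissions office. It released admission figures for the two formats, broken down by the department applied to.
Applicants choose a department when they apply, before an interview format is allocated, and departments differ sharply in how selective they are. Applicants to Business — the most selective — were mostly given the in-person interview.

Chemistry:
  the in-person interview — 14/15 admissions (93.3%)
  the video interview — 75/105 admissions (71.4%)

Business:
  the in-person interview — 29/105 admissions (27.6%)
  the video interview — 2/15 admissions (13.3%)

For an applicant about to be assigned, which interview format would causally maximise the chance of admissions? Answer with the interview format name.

Within every department level the in-person interview has the higher rate, yet pooled the video interview does — Simpson's reversal.
Department satisfies the back-door criterion: it is not a descendant of the interview format, and it blocks the spurious path from interview format to outcome. Adjusting for it (i.e., using the within-department rates) gives the causal effect.
Within each level — Chemistry: 93.3% vs 71.4%; Business: 27.6% vs 13.3% — the in-person interview is higher every time.

the in-person interview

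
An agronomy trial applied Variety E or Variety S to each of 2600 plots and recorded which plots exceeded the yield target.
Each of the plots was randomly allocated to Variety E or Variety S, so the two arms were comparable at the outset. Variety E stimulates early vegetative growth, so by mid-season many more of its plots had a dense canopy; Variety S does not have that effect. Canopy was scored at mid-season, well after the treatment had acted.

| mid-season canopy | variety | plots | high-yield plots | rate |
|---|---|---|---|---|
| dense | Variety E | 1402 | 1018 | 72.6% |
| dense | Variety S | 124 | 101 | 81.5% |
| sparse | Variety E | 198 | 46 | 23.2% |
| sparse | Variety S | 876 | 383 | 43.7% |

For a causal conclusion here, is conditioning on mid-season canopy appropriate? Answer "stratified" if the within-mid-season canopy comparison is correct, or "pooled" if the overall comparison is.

pooled

Mid-season canopy lies on the pathway variety → mid-season canopy → outcome, so adjusting for it blocks the indirect effect. For the total causal effect of variety, use the unadjusted pooled rates.
Pooled: Variety E 66.5% vs Variety S 48.4%; Variety E is higher overall.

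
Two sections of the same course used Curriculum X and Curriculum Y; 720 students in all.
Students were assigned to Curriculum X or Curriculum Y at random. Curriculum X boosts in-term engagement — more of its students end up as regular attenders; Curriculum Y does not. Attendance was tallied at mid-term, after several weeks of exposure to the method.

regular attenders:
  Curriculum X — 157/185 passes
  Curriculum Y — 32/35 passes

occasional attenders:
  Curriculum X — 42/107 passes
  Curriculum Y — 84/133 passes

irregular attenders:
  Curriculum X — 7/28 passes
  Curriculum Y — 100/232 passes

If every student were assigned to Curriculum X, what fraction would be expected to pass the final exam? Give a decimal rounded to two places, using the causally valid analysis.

0.64

The distribution of mid-term attendance is itself part of what the teaching method does — it is an intermediate outcome. Holding it fixed would remove that part of the effect; the total effect is the pooled difference.
So P(outcome | do(Curriculum X)) is just the pooled rate for Curriculum X: 206/320 = 0.644.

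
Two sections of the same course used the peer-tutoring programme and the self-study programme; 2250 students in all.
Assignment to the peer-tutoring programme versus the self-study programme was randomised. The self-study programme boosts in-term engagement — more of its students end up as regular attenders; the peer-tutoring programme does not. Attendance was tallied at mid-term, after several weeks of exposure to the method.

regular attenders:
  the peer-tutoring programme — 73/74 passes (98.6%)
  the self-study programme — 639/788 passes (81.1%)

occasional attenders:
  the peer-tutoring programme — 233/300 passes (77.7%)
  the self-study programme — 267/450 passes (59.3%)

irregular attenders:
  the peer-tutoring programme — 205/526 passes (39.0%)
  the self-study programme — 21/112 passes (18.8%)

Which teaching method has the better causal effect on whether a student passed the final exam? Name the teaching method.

Because the teaching method influences mid-term attendance, mid-term attendance is a post-treatment mediator, not a confounder. Stratifying on it would bias the estimate; the causal effect is the crude pooled difference.
Pooled: the peer-tutoring programme 56.8% vs the self-study programme 68.7%; the self-study programme is higher overall.

the self-study programme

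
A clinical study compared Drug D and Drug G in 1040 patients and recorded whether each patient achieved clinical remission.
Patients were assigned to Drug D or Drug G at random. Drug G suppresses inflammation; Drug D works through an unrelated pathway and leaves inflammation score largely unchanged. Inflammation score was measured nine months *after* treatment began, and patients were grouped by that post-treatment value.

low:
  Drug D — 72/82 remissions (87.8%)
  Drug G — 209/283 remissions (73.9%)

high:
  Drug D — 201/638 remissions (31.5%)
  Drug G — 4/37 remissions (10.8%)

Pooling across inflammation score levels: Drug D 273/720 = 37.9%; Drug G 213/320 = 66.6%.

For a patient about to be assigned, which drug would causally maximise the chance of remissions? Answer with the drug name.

Drug G

Inflammation score here is a post-treatment variable shaped by the drug; conditioning on it would introduce bias rather than remove it. The overall comparison is the causal one.
Pooled: Drug D 37.9% vs Drug G 66.6%; Drug G is higher overall.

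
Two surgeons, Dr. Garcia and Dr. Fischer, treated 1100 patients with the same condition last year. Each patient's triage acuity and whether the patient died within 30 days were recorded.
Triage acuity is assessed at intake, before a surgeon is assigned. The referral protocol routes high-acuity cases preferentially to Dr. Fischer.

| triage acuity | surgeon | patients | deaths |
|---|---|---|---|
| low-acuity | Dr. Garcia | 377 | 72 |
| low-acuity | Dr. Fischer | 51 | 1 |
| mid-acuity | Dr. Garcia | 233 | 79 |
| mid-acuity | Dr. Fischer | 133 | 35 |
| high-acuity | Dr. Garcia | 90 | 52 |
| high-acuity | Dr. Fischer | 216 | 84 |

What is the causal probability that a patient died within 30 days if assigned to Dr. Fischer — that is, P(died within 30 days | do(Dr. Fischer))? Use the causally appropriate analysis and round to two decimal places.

Nothing the surgeon does changes triage acuity; the imbalance is an allocation artefact. With triage acuity also predicting the outcome, the pooled figure is confounded, and the within-stratum comparison is the causal one.
Standardising Dr. Fischer to the population triage acuity mix: 0.389·1/51 + 0.333·35/133 + 0.278·84/216 = 0.203.

0.20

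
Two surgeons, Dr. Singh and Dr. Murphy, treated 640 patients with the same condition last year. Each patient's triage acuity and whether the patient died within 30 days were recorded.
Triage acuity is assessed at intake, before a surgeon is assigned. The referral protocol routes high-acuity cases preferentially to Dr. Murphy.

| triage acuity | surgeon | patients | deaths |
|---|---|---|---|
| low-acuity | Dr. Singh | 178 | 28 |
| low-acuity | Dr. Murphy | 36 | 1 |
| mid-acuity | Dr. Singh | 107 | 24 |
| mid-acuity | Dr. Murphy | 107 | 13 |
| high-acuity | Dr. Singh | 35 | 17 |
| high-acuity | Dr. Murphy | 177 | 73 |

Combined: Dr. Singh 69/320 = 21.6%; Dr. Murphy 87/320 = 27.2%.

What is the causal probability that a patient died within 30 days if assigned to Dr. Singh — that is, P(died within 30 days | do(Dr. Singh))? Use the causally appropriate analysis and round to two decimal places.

The triage acuity-specific comparison favours Dr. Murphy throughout, but the pooled figures favour Dr. Singh. The question is whether to condition on triage acuity.
Triage acuity satisfies the back-door criterion: it is not a descendant of the surgeon, and it blocks the spurious path from surgeon to outcome. Adjusting for it (i.e., using the within-triage acuity rates) gives the causal effect.
Standardising Dr. Singh to the population triage acuity mix: 0.334·28/178 + 0.334·24/107 + 0.331·17/35 = 0.288.

0.29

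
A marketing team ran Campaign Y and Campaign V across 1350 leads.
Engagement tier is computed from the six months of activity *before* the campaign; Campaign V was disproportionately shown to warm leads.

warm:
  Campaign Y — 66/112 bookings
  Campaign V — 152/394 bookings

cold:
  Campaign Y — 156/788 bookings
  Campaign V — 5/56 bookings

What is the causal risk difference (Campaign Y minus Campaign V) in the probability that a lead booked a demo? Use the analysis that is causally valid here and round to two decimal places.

+0.14

The imbalance in engagement tier arose from how leads were allocated, not from anything the campaign did; and engagement tier independently affects the outcome. The pooled gap is confounded — condition on engagement tier.
Adjusting over the population distribution of engagement tier: 0.375·(0.589−0.386) + 0.625·(0.198−0.089) = +0.144.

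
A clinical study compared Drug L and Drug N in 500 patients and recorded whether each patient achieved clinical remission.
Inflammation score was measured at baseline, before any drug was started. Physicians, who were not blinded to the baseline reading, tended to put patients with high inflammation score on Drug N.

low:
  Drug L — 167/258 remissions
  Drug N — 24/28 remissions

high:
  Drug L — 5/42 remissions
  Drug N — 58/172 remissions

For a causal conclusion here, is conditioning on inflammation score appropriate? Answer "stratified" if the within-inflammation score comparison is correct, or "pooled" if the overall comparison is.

The inflammation score-specific comparison favours Drug N throughout, but the pooled figures favour Drug L. The question is whether to condition on inflammation score.
Inflammation score is set before the drug has any effect — it is not caused by the drug — and it independently drives the outcome. That makes it a confounder, so the causal comparison is within inflammation score levels.
Within each level — low: 64.7% vs 85.7%; high: 11.9% vs 33.7% — Drug N is higher every time.

stratified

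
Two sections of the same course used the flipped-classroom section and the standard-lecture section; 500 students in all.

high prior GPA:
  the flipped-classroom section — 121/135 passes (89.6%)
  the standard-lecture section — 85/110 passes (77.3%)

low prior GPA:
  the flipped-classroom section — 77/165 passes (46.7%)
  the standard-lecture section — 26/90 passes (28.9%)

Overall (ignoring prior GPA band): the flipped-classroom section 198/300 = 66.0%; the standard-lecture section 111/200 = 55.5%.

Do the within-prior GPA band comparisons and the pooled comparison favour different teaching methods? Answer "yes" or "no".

no

Within each prior GPA band level (high prior GPA 89.6% vs 77.3%; low prior GPA 46.7% vs 28.9%), the flipped-classroom section has the higher rate every time. Pooled: 66.0% vs 55.5% — the flipped-classroom section has the higher rate overall. They agree.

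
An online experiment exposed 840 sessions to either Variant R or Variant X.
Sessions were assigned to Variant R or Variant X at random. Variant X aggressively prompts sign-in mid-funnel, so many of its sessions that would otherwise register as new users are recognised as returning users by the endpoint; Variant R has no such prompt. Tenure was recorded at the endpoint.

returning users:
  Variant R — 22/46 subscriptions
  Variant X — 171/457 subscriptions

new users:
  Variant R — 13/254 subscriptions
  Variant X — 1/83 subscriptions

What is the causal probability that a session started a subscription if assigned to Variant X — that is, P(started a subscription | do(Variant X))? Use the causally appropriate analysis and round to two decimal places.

0.32

User tenure here is a post-treatment variable shaped by the variant; conditioning on it would introduce bias rather than remove it. The overall comparison is the causal one.
So P(outcome | do(Variant X)) is just the pooled rate for Variant X: 172/540 = 0.319.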